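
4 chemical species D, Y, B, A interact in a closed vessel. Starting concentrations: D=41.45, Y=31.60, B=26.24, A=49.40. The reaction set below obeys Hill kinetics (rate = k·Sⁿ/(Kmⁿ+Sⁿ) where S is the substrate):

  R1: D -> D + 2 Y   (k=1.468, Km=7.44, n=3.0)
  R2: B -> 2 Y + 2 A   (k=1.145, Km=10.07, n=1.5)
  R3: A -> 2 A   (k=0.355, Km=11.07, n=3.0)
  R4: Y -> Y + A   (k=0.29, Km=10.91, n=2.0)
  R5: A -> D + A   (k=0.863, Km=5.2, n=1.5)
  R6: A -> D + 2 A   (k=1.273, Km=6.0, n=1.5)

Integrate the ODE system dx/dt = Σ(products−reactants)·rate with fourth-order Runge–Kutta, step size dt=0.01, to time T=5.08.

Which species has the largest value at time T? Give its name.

Dominant species at T: A

RK4 with dt=0.01: 508 steps to T=5.08. Trajectory (selected grid times):
t=0.00: D=41.45 Y=31.60 B=26.24 A=49.40
t=0.56: D=42.60 Y=34.27 B=25.72 A=51.46
t=1.13: D=43.78 Y=36.98 B=25.20 A=53.56
t=1.69: D=44.94 Y=39.64 B=24.69 A=55.61
t=2.26: D=46.12 Y=42.33 B=24.17 A=57.70
t=2.82: D=47.28 Y=44.98 B=23.67 A=59.75
t=3.39: D=48.46 Y=47.66 B=23.16 A=61.83
t=3.95: D=49.62 Y=50.30 B=22.67 A=63.87
t=4.52: D=50.81 Y=52.97 B=22.16 A=65.94
t=5.08: D=51.98 Y=55.58 B=21.67 A=67.96
At T=5.08: D=51.98 Y=55.58 B=21.67 A=67.96; the largest is A.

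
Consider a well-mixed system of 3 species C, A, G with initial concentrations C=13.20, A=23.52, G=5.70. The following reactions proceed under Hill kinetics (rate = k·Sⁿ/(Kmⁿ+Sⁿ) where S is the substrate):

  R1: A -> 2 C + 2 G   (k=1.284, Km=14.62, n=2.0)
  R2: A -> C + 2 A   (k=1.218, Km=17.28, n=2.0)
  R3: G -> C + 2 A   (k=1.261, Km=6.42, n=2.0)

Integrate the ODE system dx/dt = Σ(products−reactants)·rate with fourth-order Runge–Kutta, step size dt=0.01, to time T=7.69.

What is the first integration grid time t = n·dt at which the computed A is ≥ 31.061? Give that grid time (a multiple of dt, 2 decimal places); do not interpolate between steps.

Threshold first reached at t = 5.11

RK4 with dt=0.01: 769 steps to T=7.69. Trajectory (selected grid times):
t=0.00: C=13.20 A=23.52 G=5.70
t=0.85: C=15.99 A=24.45 G=6.77
t=1.71: C=18.96 A=25.55 G=7.81
t=2.56: C=22.01 A=26.78 G=8.80
t=3.42: C=25.21 A=28.14 G=9.78
t=4.27: C=28.48 A=29.57 G=10.75
t=5.10: C=31.76 A=31.05 G=11.69
t=5.11: C=31.80 A=31.07 G=11.70
t=5.13: C=31.88 A=31.10 G=11.73
t=5.98: C=35.33 A=32.68 G=12.69
t=6.84: C=38.88 A=34.33 G=13.67
t=7.69: C=42.47 A=36.01 G=14.64
A(5.10)=31.049 < 31.061 but A(5.11)=31.067 ≥ 31.061, so the first grid time is t=5.11.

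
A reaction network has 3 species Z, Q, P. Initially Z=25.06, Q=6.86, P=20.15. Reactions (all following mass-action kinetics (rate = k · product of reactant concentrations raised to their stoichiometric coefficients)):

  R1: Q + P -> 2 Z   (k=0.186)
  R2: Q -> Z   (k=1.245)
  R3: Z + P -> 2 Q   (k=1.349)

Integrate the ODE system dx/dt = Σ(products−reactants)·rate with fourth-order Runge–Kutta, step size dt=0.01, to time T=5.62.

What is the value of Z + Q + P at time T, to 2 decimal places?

Check how each reaction changes W = Z + Q + P (weight of products minus weight of reactants):
R1: Q + P -> 2 Z: (1·2) − (1·1 + 1·1) = 2 − 2 = 0
R2: Q -> Z: (1·1) − (1·1) = 1 − 1 = 0
R3: Z + P -> 2 Q: (1·2) − (1·1 + 1·1) = 2 − 2 = 0
Every reaction leaves W unchanged, so W is conserved and no simulation is needed: W(T) = W(0) = 25.06 + 6.86 + 20.15 = 52.07

Value at T = 52.07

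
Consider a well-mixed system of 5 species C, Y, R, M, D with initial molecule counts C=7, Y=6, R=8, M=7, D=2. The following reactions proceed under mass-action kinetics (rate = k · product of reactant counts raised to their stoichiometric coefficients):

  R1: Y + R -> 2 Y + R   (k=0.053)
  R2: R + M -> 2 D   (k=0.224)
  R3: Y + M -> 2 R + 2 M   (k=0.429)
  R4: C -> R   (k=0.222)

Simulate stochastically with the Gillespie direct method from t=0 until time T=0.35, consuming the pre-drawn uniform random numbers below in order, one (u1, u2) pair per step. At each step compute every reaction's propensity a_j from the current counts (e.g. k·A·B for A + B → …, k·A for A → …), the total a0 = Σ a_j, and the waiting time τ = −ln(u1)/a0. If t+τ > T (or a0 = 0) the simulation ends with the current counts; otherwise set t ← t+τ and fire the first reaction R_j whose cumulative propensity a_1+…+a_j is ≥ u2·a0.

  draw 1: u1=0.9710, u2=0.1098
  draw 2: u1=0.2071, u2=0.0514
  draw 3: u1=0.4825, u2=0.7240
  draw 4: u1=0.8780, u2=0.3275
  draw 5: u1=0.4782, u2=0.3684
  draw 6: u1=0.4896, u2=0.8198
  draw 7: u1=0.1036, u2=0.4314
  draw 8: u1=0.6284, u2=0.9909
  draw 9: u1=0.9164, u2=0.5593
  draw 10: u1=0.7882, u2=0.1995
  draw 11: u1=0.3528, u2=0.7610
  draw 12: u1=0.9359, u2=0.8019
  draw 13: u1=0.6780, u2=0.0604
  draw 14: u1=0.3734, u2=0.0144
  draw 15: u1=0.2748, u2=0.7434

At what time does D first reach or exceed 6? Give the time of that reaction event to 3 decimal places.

t=0.000: C=7 Y=6 R=8 M=7 D=2
Draw 1: a1=2.544, a2=12.544, a3=18.018, a4=1.554, a0=34.660; τ=−ln(0.9710)/34.660=0.001 → t=0.001; u2·a0=0.1098·34.660=3.806; a1=2.544 < 3.806 ≤ a1+a2=15.088 → R2 fires; C=7 Y=6 R=7 M=6 D=4
Draw 2: a1=2.226, a2=9.408, a3=15.444, a4=1.554, a0=28.632; τ=−ln(0.2071)/28.632=0.055 → t=0.056; u2·a0=0.0514·28.632=1.472 ≤ a1=2.226 → R1 fires; C=7 Y=7 R=7 M=6 D=4
Draw 3: a1=2.597, a2=9.408, a3=18.018, a4=1.554, a0=31.577; τ=−ln(0.4825)/31.577=0.023 → t=0.079; u2·a0=0.7240·31.577=22.862; a1+a2=12.005 < 22.862 ≤ a1+…+a3=30.023 → R3 fires; C=7 Y=6 R=9 M=7 D=4
Draw 4: a1=2.862, a2=14.112, a3=18.018, a4=1.554, a0=36.546; τ=−ln(0.8780)/36.546=0.004 → t=0.082; u2·a0=0.3275·36.546=11.969; a1=2.862 < 11.969 ≤ a1+a2=16.974 → R2 fires; C=7 Y=6 R=8 M=6 D=6
Draw 5: a1=2.544, a2=10.752, a3=15.444, a4=1.554, a0=30.294; τ=−ln(0.4782)/30.294=0.024 → t=0.107; u2·a0=0.3684·30.294=11.160; a1=2.544 < 11.160 ≤ a1+a2=13.296 → R2 fires; C=7 Y=6 R=7 M=5 D=8
Draw 6: a1=2.226, a2=7.840, a3=12.870, a4=1.554, a0=24.490; τ=−ln(0.4896)/24.490=0.029 → t=0.136; u2·a0=0.8198·24.490=20.077; a1+a2=10.066 < 20.077 ≤ a1+…+a3=22.936 → R3 fires; C=7 Y=5 R=9 M=6 D=8
Draw 7: a1=2.385, a2=12.096, a3=12.870, a4=1.554, a0=28.905; τ=−ln(0.1036)/28.905=0.078 → t=0.214; u2·a0=0.4314·28.905=12.470; a1=2.385 < 12.470 ≤ a1+a2=14.481 → R2 fires; C=7 Y=5 R=8 M=5 D=10
Draw 8: a1=2.120, a2=8.960, a3=10.725, a4=1.554, a0=23.359; τ=−ln(0.6284)/23.359=0.020 → t=0.234; u2·a0=0.9909·23.359=23.146; a1+…+a3=21.805 < 23.146 ≤ a1+…+a4=23.359 → R4 fires; C=6 Y=5 R=9 M=5 D=10
Draw 9: a1=2.385, a2=10.080, a3=10.725, a4=1.332, a0=24.522; τ=−ln(0.9164)/24.522=0.004 → t=0.238; u2·a0=0.5593·24.522=13.715; a1+a2=12.465 < 13.715 ≤ a1+…+a3=23.190 → R3 fires; C=6 Y=4 R=11 M=6 D=10
Draw 10: a1=2.332, a2=14.784, a3=10.296, a4=1.332, a0=28.744; τ=−ln(0.7882)/28.744=0.008 → t=0.246; u2·a0=0.1995·28.744=5.734; a1=2.332 < 5.734 ≤ a1+a2=17.116 → R2 fires; C=6 Y=4 R=10 M=5 D=12
Draw 11: a1=2.120, a2=11.200, a3=8.580, a4=1.332, a0=23.232; τ=−ln(0.3528)/23.232=0.045 → t=0.291; u2·a0=0.7610·23.232=17.680; a1+a2=13.320 < 17.680 ≤ a1+…+a3=21.900 → R3 fires; C=6 Y=3 R=12 M=6 D=12
Draw 12: a1=1.908, a2=16.128, a3=7.722, a4=1.332, a0=27.090; τ=−ln(0.9359)/27.090=0.002 → t=0.293; u2·a0=0.8019·27.090=21.723; a1+a2=18.036 < 21.723 ≤ a1+…+a3=25.758 → R3 fires; C=6 Y=2 R=14 M=7 D=12
Draw 13: a1=1.484, a2=21.952, a3=6.006, a4=1.332, a0=30.774; τ=−ln(0.6780)/30.774=0.013 → t=0.306; u2·a0=0.0604·30.774=1.859; a1=1.484 < 1.859 ≤ a1+a2=23.436 → R2 fires; C=6 Y=2 R=13 M=6 D=14
Draw 14: a1=1.378, a2=17.472, a3=5.148, a4=1.332, a0=25.330; τ=−ln(0.3734)/25.330=0.039 → t=0.345; u2·a0=0.0144·25.330=0.365 ≤ a1=1.378 → R1 fires; C=6 Y=3 R=13 M=6 D=14
Draw 15: a1=2.067, a2=17.472, a3=7.722, a4=1.332, a0=28.593; τ=−ln(0.2748)/28.593=0.045 → t=0.390 > T=0.35: stop.
D first becomes ≥ 6 when it reaches 6 at the event at t=0.082.

Threshold first reached at t = 0.082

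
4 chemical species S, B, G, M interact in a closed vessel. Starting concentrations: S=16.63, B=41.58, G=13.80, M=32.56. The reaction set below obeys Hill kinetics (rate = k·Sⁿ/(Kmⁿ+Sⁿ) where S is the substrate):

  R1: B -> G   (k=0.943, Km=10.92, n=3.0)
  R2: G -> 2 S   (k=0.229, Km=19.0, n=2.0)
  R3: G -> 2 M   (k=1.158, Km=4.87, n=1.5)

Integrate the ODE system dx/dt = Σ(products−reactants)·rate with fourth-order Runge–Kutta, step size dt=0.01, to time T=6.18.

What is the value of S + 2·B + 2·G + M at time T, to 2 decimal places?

Check how each reaction changes W = S + 2·B + 2·G + M (weight of products minus weight of reactants):
R1: B -> G: (2·1) − (2·1) = 2 − 2 = 0
R2: G -> 2 S: (1·2) − (2·1) = 2 − 2 = 0
R3: G -> 2 M: (1·2) − (2·1) = 2 − 2 = 0
Every reaction leaves W unchanged, so W is conserved and no simulation is needed: W(T) = W(0) = 16.63 + 2·41.58 + 2·13.80 + 32.56 = 159.95

Value at T = 159.95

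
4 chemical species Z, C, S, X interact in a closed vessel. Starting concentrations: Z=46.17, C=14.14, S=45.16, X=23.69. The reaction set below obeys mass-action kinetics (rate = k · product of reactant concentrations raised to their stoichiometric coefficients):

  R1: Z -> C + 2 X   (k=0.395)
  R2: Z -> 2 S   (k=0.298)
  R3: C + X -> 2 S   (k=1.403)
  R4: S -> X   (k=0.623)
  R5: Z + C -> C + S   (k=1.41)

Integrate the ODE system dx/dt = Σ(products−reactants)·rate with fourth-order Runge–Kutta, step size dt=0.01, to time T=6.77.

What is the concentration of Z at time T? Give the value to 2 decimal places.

Z at T = 0.16

RK4 with dt=0.01: 677 steps to T=6.77. Trajectory (selected grid times):
t=0.00: Z=46.17 C=14.14 S=45.16 X=23.69
t=0.75: Z=10.80 C=0.06 S=76.90 X=54.64
t=1.50: Z=6.20 C=0.02 S=55.20 X=87.72
t=2.26: Z=3.61 C=0.01 S=38.38 X=111.10
t=3.01: Z=2.13 C=0.00 S=26.35 X=126.89
t=3.76: Z=1.26 C=0.00 S=17.87 X=137.59
t=4.51: Z=0.75 C=0.00 S=12.00 X=144.78
t=5.27: Z=0.44 C=0.00 S=7.96 X=149.61
t=6.02: Z=0.26 C=0.00 S=5.27 X=152.76
t=6.77: Z=0.16 C=0.00 S=3.47 X=154.84
Read off Z at T=6.77: 0.16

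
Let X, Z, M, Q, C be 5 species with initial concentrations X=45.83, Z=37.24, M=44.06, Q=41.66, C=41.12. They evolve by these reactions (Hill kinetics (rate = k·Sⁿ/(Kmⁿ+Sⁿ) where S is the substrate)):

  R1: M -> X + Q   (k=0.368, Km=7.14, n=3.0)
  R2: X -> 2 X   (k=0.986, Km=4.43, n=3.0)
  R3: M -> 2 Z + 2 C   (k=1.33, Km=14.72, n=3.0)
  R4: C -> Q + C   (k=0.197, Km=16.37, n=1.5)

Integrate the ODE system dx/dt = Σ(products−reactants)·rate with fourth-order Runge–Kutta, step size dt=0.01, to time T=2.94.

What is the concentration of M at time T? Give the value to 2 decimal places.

RK4 with dt=0.01: 294 steps to T=2.94. Trajectory (selected grid times):
t=0.00: X=45.83 Z=37.24 M=44.06 Q=41.66 C=41.12
t=0.33: X=46.28 Z=38.09 M=43.52 Q=41.83 C=41.97
t=0.65: X=46.71 Z=38.90 M=42.99 Q=42.00 C=42.78
t=0.98: X=47.15 Z=39.75 M=42.45 Q=42.17 C=43.63
t=1.31: X=47.60 Z=40.59 M=41.91 Q=42.35 C=44.47
t=1.63: X=48.03 Z=41.41 M=41.38 Q=42.52 C=45.29
t=1.96: X=48.48 Z=42.24 M=40.84 Q=42.69 C=46.12
t=2.29: X=48.92 Z=43.08 M=40.30 Q=42.87 C=46.96
t=2.61: X=49.36 Z=43.89 M=39.78 Q=43.04 C=47.77
t=2.94: X=49.80 Z=44.73 M=39.24 Q=43.21 C=48.61
Read off M at T=2.94: 39.24

M at T = 39.24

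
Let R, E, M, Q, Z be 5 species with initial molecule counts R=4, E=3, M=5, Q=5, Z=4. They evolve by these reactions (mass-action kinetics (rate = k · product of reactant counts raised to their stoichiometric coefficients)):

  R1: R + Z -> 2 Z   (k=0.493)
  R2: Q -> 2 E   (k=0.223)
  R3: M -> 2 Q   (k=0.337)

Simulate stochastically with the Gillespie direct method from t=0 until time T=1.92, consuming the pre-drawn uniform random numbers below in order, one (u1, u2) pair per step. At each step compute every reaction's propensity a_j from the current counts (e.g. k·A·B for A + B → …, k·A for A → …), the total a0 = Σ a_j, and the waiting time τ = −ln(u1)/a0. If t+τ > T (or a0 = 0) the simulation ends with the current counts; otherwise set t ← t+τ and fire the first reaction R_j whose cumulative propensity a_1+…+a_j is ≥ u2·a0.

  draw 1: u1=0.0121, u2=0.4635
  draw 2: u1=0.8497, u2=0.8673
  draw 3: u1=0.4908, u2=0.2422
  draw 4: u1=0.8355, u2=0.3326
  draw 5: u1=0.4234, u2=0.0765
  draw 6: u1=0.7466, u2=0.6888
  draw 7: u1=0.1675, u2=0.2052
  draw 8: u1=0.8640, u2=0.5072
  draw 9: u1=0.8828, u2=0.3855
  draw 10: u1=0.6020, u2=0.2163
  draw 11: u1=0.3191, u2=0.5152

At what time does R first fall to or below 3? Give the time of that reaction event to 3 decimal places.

Threshold first reached at t = 0.413

t=0.000: R=4 E=3 M=5 Q=5 Z=4
Draw 1: a1=7.888, a2=1.115, a3=1.685, a0=10.688; τ=−ln(0.0121)/10.688=0.413 → t=0.413; u2·a0=0.4635·10.688=4.954 ≤ a1=7.888 → R1 fires; R=3 E=3 M=5 Q=5 Z=5
Draw 2: a1=7.395, a2=1.115, a3=1.685, a0=10.195; τ=−ln(0.8497)/10.195=0.016 → t=0.429; u2·a0=0.8673·10.195=8.842; a1+a2=8.510 < 8.842 ≤ a1+…+a3=10.195 → R3 fires; R=3 E=3 M=4 Q=7 Z=5
Draw 3: a1=7.395, a2=1.561, a3=1.348, a0=10.304; τ=−ln(0.4908)/10.304=0.069 → t=0.498; u2·a0=0.2422·10.304=2.496 ≤ a1=7.395 → R1 fires; R=2 E=3 M=4 Q=7 Z=6
Draw 4: a1=5.916, a2=1.561, a3=1.348, a0=8.825; τ=−ln(0.8355)/8.825=0.020 → t=0.518; u2·a0=0.3326·8.825=2.935 ≤ a1=5.916 → R1 fires; R=1 E=3 M=4 Q=7 Z=7
Draw 5: a1=3.451, a2=1.561, a3=1.348, a0=6.360; τ=−ln(0.4234)/6.360=0.135 → t=0.654; u2·a0=0.0765·6.360=0.487 ≤ a1=3.451 → R1 fires; R=0 E=3 M=4 Q=7 Z=8
Draw 6: a1=0.000, a2=1.561, a3=1.348, a0=2.909; τ=−ln(0.7466)/2.909=0.100 → t=0.754; u2·a0=0.6888·2.909=2.004; a1+a2=1.561 < 2.004 ≤ a1+…+a3=2.909 → R3 fires; R=0 E=3 M=3 Q=9 Z=8
Draw 7: a1=0.000, a2=2.007, a3=1.011, a0=3.018; τ=−ln(0.1675)/3.018=0.592 → t=1.346; u2·a0=0.2052·3.018=0.619; a1=0.000 < 0.619 ≤ a1+a2=2.007 → R2 fires; R=0 E=5 M=3 Q=8 Z=8
Draw 8: a1=0.000, a2=1.784, a3=1.011, a0=2.795; τ=−ln(0.8640)/2.795=0.052 → t=1.398; u2·a0=0.5072·2.795=1.418; a1=0.000 < 1.418 ≤ a1+a2=1.784 → R2 fires; R=0 E=7 M=3 Q=7 Z=8
Draw 9: a1=0.000, a2=1.561, a3=1.011, a0=2.572; τ=−ln(0.8828)/2.572=0.048 → t=1.447; u2·a0=0.3855·2.572=0.992; a1=0.000 < 0.992 ≤ a1+a2=1.561 → R2 fires; R=0 E=9 M=3 Q=6 Z=8
Draw 10: a1=0.000, a2=1.338, a3=1.011, a0=2.349; τ=−ln(0.6020)/2.349=0.216 → t=1.663; u2·a0=0.2163·2.349=0.508; a1=0.000 < 0.508 ≤ a1+a2=1.338 → R2 fires; R=0 E=11 M=3 Q=5 Z=8
Draw 11: a1=0.000, a2=1.115, a3=1.011, a0=2.126; τ=−ln(0.3191)/2.126=0.537 → t=2.200 > T=1.92: stop.
R first becomes ≤ 3 when it reaches 3 at the event at t=0.413.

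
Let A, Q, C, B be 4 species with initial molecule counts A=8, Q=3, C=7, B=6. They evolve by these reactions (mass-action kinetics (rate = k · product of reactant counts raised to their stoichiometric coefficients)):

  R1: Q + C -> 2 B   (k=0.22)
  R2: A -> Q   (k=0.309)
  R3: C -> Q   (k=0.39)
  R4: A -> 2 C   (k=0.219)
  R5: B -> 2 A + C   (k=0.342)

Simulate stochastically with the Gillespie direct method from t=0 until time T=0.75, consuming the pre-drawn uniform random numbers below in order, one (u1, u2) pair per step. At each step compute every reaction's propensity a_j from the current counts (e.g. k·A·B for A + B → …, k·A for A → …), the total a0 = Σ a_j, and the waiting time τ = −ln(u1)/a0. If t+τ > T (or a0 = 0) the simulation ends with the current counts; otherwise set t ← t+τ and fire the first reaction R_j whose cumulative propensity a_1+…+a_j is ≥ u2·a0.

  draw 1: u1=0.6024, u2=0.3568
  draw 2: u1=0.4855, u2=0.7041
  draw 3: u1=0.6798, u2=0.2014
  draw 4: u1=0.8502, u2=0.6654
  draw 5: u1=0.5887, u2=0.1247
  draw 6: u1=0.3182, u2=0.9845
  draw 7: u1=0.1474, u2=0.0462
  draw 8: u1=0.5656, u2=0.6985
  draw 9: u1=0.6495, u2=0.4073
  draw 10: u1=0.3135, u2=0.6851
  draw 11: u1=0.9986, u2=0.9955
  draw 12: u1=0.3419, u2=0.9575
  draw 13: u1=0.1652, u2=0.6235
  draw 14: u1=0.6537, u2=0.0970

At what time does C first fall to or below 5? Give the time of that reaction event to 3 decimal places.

t=0.000: A=8 Q=3 C=7 B=6
Draw 1: a1=4.620, a2=2.472, a3=2.730, a4=1.752, a5=2.052, a0=13.626; τ=−ln(0.6024)/13.626=0.037 → t=0.037; u2·a0=0.3568·13.626=4.862; a1=4.620 < 4.862 ≤ a1+a2=7.092 → R2 fires; A=7 Q=4 C=7 B=6
Draw 2: a1=6.160, a2=2.163, a3=2.730, a4=1.533, a5=2.052, a0=14.638; τ=−ln(0.4855)/14.638=0.049 → t=0.087; u2·a0=0.7041·14.638=10.307; a1+a2=8.323 < 10.307 ≤ a1+…+a3=11.053 → R3 fires; A=7 Q=5 C=6 B=6
Draw 3: a1=6.600, a2=2.163, a3=2.340, a4=1.533, a5=2.052, a0=14.688; τ=−ln(0.6798)/14.688=0.026 → t=0.113; u2·a0=0.2014·14.688=2.958 ≤ a1=6.600 → R1 fires; A=7 Q=4 C=5 B=8
Draw 4: a1=4.400, a2=2.163, a3=1.950, a4=1.533, a5=2.736, a0=12.782; τ=−ln(0.8502)/12.782=0.013 → t=0.126; u2·a0=0.6654·12.782=8.505; a1+a2=6.563 < 8.505 ≤ a1+…+a3=8.513 → R3 fires; A=7 Q=5 C=4 B=8
Draw 5: a1=4.400, a2=2.163, a3=1.560, a4=1.533, a5=2.736, a0=12.392; τ=−ln(0.5887)/12.392=0.043 → t=0.168; u2·a0=0.1247·12.392=1.545 ≤ a1=4.400 → R1 fires; A=7 Q=4 C=3 B=10
Draw 6: a1=2.640, a2=2.163, a3=1.170, a4=1.533, a5=3.420, a0=10.926; τ=−ln(0.3182)/10.926=0.105 → t=0.273; u2·a0=0.9845·10.926=10.757; a1+…+a4=7.506 < 10.757 ≤ a1+…+a5=10.926 → R5 fires; A=9 Q=4 C=4 B=9
Draw 7: a1=3.520, a2=2.781, a3=1.560, a4=1.971, a5=3.078, a0=12.910; τ=−ln(0.1474)/12.910=0.148 → t=0.421; u2·a0=0.0462·12.910=0.596 ≤ a1=3.520 → R1 fires; A=9 Q=3 C=3 B=11
Draw 8: a1=1.980, a2=2.781, a3=1.170, a4=1.971, a5=3.762, a0=11.664; τ=−ln(0.5656)/11.664=0.049 → t=0.470; u2·a0=0.6985·11.664=8.147; a1+…+a4=7.902 < 8.147 ≤ a1+…+a5=11.664 → R5 fires; A=11 Q=3 C=4 B=10
Draw 9: a1=2.640, a2=3.399, a3=1.560, a4=2.409, a5=3.420, a0=13.428; τ=−ln(0.6495)/13.428=0.032 → t=0.502; u2·a0=0.4073·13.428=5.469; a1=2.640 < 5.469 ≤ a1+a2=6.039 → R2 fires; A=10 Q=4 C=4 B=10
Draw 10: a1=3.520, a2=3.090, a3=1.560, a4=2.190, a5=3.420, a0=13.780; τ=−ln(0.3135)/13.780=0.084 → t=0.587; u2·a0=0.6851·13.780=9.441; a1+…+a3=8.170 < 9.441 ≤ a1+…+a4=10.360 → R4 fires; A=9 Q=4 C=6 B=10
Draw 11: a1=5.280, a2=2.781, a3=2.340, a4=1.971, a5=3.420, a0=15.792; τ=−ln(0.9986)/15.792=0.000 → t=0.587; u2·a0=0.9955·15.792=15.721; a1+…+a4=12.372 < 15.721 ≤ a1+…+a5=15.792 → R5 fires; A=11 Q=4 C=7 B=9
Draw 12: a1=6.160, a2=3.399, a3=2.730, a4=2.409, a5=3.078, a0=17.776; τ=−ln(0.3419)/17.776=0.060 → t=0.647; u2·a0=0.9575·17.776=17.021; a1+…+a4=14.698 < 17.021 ≤ a1+…+a5=17.776 → R5 fires; A=13 Q=4 C=8 B=8
Draw 13: a1=7.040, a2=4.017, a3=3.120, a4=2.847, a5=2.736, a0=19.760; τ=−ln(0.1652)/19.760=0.091 → t=0.738; u2·a0=0.6235·19.760=12.320; a1+a2=11.057 < 12.320 ≤ a1+…+a3=14.177 → R3 fires; A=13 Q=5 C=7 B=8
Draw 14: a1=7.700, a2=4.017, a3=2.730, a4=2.847, a5=2.736, a0=20.030; τ=−ln(0.6537)/20.030=0.021 → t=0.759 > T=0.75: stop.
C first becomes ≤ 5 when it reaches 5 at the event at t=0.113.

Threshold first reached at t = 0.113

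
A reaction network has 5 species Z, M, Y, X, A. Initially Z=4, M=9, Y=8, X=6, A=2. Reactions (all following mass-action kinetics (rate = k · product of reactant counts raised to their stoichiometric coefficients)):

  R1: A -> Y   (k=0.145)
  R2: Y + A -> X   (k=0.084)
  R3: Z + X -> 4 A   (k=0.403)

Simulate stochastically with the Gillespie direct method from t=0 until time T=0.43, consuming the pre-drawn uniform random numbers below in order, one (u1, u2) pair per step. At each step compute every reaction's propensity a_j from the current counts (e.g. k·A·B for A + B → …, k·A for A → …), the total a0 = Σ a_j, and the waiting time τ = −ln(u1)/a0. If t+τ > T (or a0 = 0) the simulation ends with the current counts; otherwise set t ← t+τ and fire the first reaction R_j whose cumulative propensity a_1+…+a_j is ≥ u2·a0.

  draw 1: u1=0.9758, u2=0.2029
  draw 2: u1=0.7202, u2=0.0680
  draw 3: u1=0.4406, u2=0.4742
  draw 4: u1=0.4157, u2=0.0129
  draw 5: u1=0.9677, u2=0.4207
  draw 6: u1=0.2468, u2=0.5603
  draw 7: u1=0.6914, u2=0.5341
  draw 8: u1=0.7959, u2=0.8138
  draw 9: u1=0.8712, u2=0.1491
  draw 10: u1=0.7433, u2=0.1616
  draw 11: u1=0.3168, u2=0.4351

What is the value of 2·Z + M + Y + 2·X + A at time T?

Check how each reaction changes W = 2·Z + M + Y + 2·X + A (weight of products minus weight of reactants):
R1: A -> Y: (1·1) − (1·1) = 1 − 1 = 0
R2: Y + A -> X: (2·1) − (1·1 + 1·1) = 2 − 2 = 0
R3: Z + X -> 4 A: (1·4) − (2·1 + 2·1) = 4 − 4 = 0
Every reaction leaves W unchanged, so W is conserved and no simulation is needed: W(T) = W(0) = 2·4 + 9 + 8 + 2·6 + 2 = 39

Value at T = 39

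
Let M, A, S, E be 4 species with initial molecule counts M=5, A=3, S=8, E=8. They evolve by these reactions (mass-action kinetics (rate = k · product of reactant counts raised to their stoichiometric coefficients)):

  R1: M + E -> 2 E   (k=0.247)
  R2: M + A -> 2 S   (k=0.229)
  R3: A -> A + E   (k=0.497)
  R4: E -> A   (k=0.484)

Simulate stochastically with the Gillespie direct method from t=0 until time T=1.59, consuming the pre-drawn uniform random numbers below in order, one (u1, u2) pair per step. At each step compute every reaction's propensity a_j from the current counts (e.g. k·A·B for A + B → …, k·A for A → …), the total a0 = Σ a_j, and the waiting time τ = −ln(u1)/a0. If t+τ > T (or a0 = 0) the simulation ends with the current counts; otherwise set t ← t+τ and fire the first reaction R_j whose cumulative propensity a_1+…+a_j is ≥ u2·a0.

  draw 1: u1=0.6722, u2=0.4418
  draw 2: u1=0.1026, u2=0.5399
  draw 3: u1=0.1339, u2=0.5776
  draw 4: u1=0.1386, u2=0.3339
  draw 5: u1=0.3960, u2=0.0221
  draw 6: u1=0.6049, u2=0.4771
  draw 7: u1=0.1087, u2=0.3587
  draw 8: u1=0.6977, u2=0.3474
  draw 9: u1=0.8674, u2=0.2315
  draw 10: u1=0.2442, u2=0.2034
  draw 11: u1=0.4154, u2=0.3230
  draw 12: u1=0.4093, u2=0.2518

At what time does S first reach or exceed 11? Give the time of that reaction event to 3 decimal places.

t=0.000: M=5 A=3 S=8 E=8
Draw 1: a1=9.880, a2=3.435, a3=1.491, a4=3.872, a0=18.678; τ=−ln(0.6722)/18.678=0.021 → t=0.021; u2·a0=0.4418·18.678=8.252 ≤ a1=9.880 → R1 fires; M=4 A=3 S=8 E=9
Draw 2: a1=8.892, a2=2.748, a3=1.491, a4=4.356, a0=17.487; τ=−ln(0.1026)/17.487=0.130 → t=0.151; u2·a0=0.5399·17.487=9.441; a1=8.892 < 9.441 ≤ a1+a2=11.640 → R2 fires; M=3 A=2 S=10 E=9
Draw 3: a1=6.669, a2=1.374, a3=0.994, a4=4.356, a0=13.393; τ=−ln(0.1339)/13.393=0.150 → t=0.302; u2·a0=0.5776·13.393=7.736; a1=6.669 < 7.736 ≤ a1+a2=8.043 → R2 fires; M=2 A=1 S=12 E=9
Draw 4: a1=4.446, a2=0.458, a3=0.497, a4=4.356, a0=9.757; τ=−ln(0.1386)/9.757=0.203 → t=0.504; u2·a0=0.3339·9.757=3.258 ≤ a1=4.446 → R1 fires; M=1 A=1 S=12 E=10
Draw 5: a1=2.470, a2=0.229, a3=0.497, a4=4.840, a0=8.036; τ=−ln(0.3960)/8.036=0.115 → t=0.619; u2·a0=0.0221·8.036=0.178 ≤ a1=2.470 → R1 fires; M=0 A=1 S=12 E=11
Draw 6: a1=0.000, a2=0.000, a3=0.497, a4=5.324, a0=5.821; τ=−ln(0.6049)/5.821=0.086 → t=0.706; u2·a0=0.4771·5.821=2.777; a1+…+a3=0.497 < 2.777 ≤ a1+…+a4=5.821 → R4 fires; M=0 A=2 S=12 E=10
Draw 7: a1=0.000, a2=0.000, a3=0.994, a4=4.840, a0=5.834; τ=−ln(0.1087)/5.834=0.380 → t=1.086; u2·a0=0.3587·5.834=2.093; a1+…+a3=0.994 < 2.093 ≤ a1+…+a4=5.834 → R4 fires; M=0 A=3 S=12 E=9
Draw 8: a1=0.000, a2=0.000, a3=1.491, a4=4.356, a0=5.847; τ=−ln(0.6977)/5.847=0.062 → t=1.148; u2·a0=0.3474·5.847=2.031; a1+…+a3=1.491 < 2.031 ≤ a1+…+a4=5.847 → R4 fires; M=0 A=4 S=12 E=8
Draw 9: a1=0.000, a2=0.000, a3=1.988, a4=3.872, a0=5.860; τ=−ln(0.8674)/5.860=0.024 → t=1.172; u2·a0=0.2315·5.860=1.357; a1+a2=0.000 < 1.357 ≤ a1+…+a3=1.988 → R3 fires; M=0 A=4 S=12 E=9
Draw 10: a1=0.000, a2=0.000, a3=1.988, a4=4.356, a0=6.344; τ=−ln(0.2442)/6.344=0.222 → t=1.394; u2·a0=0.2034·6.344=1.290; a1+a2=0.000 < 1.290 ≤ a1+…+a3=1.988 → R3 fires; M=0 A=4 S=12 E=10
Draw 11: a1=0.000, a2=0.000, a3=1.988, a4=4.840, a0=6.828; τ=−ln(0.4154)/6.828=0.129 → t=1.523; u2·a0=0.3230·6.828=2.205; a1+…+a3=1.988 < 2.205 ≤ a1+…+a4=6.828 → R4 fires; M=0 A=5 S=12 E=9
Draw 12: a1=0.000, a2=0.000, a3=2.485, a4=4.356, a0=6.841; τ=−ln(0.4093)/6.841=0.131 → t=1.653 > T=1.59: stop.
S first becomes ≥ 11 when it reaches 12 at the event at t=0.302.

Threshold first reached at t = 0.302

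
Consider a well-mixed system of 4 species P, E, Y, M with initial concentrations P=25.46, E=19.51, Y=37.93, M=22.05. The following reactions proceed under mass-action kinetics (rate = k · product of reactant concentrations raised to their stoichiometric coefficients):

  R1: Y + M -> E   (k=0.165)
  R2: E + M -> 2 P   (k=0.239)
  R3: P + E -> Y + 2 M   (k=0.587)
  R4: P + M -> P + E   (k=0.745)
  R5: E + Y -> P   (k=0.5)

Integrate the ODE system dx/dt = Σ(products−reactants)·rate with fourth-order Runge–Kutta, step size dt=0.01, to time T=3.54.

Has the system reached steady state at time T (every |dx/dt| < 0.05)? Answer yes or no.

Steady state at T: yes

RK4 with dt=0.01: 354 steps to T=3.54. Trajectory (selected grid times):
t=0.00: P=25.46 E=19.51 Y=37.93 M=22.05
t=0.39: P=39.34 E=12.39 Y=32.25 M=15.29
t=0.79: P=40.31 E=11.96 Y=33.44 M=14.75
t=1.18: P=40.62 E=11.82 Y=33.83 M=14.58
t=1.57: P=40.73 E=11.77 Y=33.96 M=14.52
t=1.97: P=40.76 E=11.75 Y=34.00 M=14.50
t=2.36: P=40.78 E=11.75 Y=34.02 M=14.50
t=2.75: P=40.78 E=11.75 Y=34.02 M=14.49
t=3.15: P=40.78 E=11.75 Y=34.02 M=14.49
t=3.54: P=40.78 E=11.75 Y=34.02 M=14.49
Rates at T: R1=81.3592, R2=40.6804, R3=281.1753, R4=440.3113, R5=199.8152
dx/dt at T (Σ net stoichiometry × rate): P=+0.0007, E=-0.0003, Y=+0.0009, M=-0.0004
Largest |dx/dt| is |+0.0009| (Y) < 0.05 → steady.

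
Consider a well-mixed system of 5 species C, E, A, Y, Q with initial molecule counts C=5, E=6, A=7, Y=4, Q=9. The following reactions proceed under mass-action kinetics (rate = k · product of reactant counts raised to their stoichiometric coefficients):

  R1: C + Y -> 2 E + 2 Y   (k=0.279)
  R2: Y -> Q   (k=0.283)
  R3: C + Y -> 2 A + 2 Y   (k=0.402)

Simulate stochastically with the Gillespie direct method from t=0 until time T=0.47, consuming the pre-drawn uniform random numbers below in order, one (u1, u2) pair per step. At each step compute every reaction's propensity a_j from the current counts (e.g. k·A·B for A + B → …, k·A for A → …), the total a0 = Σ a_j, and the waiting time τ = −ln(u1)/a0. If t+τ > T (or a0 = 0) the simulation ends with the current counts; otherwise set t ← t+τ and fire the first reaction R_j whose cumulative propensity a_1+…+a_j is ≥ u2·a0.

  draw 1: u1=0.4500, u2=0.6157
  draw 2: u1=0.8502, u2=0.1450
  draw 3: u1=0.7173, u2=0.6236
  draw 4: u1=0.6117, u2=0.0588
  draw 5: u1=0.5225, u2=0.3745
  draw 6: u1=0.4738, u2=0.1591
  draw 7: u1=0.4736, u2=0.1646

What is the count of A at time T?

t=0.000: C=5 E=6 A=7 Y=4 Q=9
Draw 1: a1=5.580, a2=1.132, a3=8.040, a0=14.752; τ=−ln(0.4500)/14.752=0.054 → t=0.054; u2·a0=0.6157·14.752=9.083; a1+a2=6.712 < 9.083 ≤ a1+…+a3=14.752 → R3 fires; C=4 E=6 A=9 Y=5 Q=9
Draw 2: a1=5.580, a2=1.415, a3=8.040, a0=15.035; τ=−ln(0.8502)/15.035=0.011 → t=0.065; u2·a0=0.1450·15.035=2.180 ≤ a1=5.580 → R1 fires; C=3 E=8 A=9 Y=6 Q=9
Draw 3: a1=5.022, a2=1.698, a3=7.236, a0=13.956; τ=−ln(0.7173)/13.956=0.024 → t=0.089; u2·a0=0.6236·13.956=8.703; a1+a2=6.720 < 8.703 ≤ a1+…+a3=13.956 → R3 fires; C=2 E=8 A=11 Y=7 Q=9
Draw 4: a1=3.906, a2=1.981, a3=5.628, a0=11.515; τ=−ln(0.6117)/11.515=0.043 → t=0.131; u2·a0=0.0588·11.515=0.677 ≤ a1=3.906 → R1 fires; C=1 E=10 A=11 Y=8 Q=9
Draw 5: a1=2.232, a2=2.264, a3=3.216, a0=7.712; τ=−ln(0.5225)/7.712=0.084 → t=0.216; u2·a0=0.3745·7.712=2.888; a1=2.232 < 2.888 ≤ a1+a2=4.496 → R2 fires; C=1 E=10 A=11 Y=7 Q=10
Draw 6: a1=1.953, a2=1.981, a3=2.814, a0=6.748; τ=−ln(0.4738)/6.748=0.111 → t=0.326; u2·a0=0.1591·6.748=1.074 ≤ a1=1.953 → R1 fires; C=0 E=12 A=11 Y=8 Q=10
Draw 7: a1=0.000, a2=2.264, a3=0.000, a0=2.264; τ=−ln(0.4736)/2.264=0.330 → t=0.656 > T=0.47: stop.
Read off A at T=0.47: 11

A at T = 11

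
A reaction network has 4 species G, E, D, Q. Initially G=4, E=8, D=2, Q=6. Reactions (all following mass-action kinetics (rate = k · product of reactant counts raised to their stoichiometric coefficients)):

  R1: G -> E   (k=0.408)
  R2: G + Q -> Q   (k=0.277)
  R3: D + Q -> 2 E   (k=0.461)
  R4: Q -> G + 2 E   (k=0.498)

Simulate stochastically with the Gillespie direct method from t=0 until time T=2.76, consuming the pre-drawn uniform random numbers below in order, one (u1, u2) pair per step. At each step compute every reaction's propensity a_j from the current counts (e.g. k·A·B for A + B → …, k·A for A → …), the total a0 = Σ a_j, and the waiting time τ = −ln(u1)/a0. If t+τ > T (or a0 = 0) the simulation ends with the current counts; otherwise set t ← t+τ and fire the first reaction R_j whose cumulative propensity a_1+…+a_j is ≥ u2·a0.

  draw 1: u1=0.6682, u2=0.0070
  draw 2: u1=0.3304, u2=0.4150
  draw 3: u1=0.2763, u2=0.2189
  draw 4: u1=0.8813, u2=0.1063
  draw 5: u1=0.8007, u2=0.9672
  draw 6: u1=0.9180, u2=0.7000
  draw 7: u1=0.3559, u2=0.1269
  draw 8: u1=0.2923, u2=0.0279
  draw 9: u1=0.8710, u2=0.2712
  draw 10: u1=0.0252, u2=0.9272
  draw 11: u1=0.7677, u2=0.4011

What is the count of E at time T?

E at T = 19

t=0.000: G=4 E=8 D=2 Q=6
Draw 1: a1=1.632, a2=6.648, a3=5.532, a4=2.988, a0=16.800; τ=−ln(0.6682)/16.800=0.024 → t=0.024; u2·a0=0.0070·16.800=0.118 ≤ a1=1.632 → R1 fires; G=3 E=9 D=2 Q=6
Draw 2: a1=1.224, a2=4.986, a3=5.532, a4=2.988, a0=14.730; τ=−ln(0.3304)/14.730=0.075 → t=0.099; u2·a0=0.4150·14.730=6.113; a1=1.224 < 6.113 ≤ a1+a2=6.210 → R2 fires; G=2 E=9 D=2 Q=6
Draw 3: a1=0.816, a2=3.324, a3=5.532, a4=2.988, a0=12.660; τ=−ln(0.2763)/12.660=0.102 → t=0.201; u2·a0=0.2189·12.660=2.771; a1=0.816 < 2.771 ≤ a1+a2=4.140 → R2 fires; G=1 E=9 D=2 Q=6
Draw 4: a1=0.408, a2=1.662, a3=5.532, a4=2.988, a0=10.590; τ=−ln(0.8813)/10.590=0.012 → t=0.213; u2·a0=0.1063·10.590=1.126; a1=0.408 < 1.126 ≤ a1+a2=2.070 → R2 fires; G=0 E=9 D=2 Q=6
Draw 5: a1=0.000, a2=0.000, a3=5.532, a4=2.988, a0=8.520; τ=−ln(0.8007)/8.520=0.026 → t=0.239; u2·a0=0.9672·8.520=8.241; a1+…+a3=5.532 < 8.241 ≤ a1+…+a4=8.520 → R4 fires; G=1 E=11 D=2 Q=5
Draw 6: a1=0.408, a2=1.385, a3=4.610, a4=2.490, a0=8.893; τ=−ln(0.9180)/8.893=0.010 → t=0.248; u2·a0=0.7000·8.893=6.225; a1+a2=1.793 < 6.225 ≤ a1+…+a3=6.403 → R3 fires; G=1 E=13 D=1 Q=4
Draw 7: a1=0.408, a2=1.108, a3=1.844, a4=1.992, a0=5.352; τ=−ln(0.3559)/5.352=0.193 → t=0.441; u2·a0=0.1269·5.352=0.679; a1=0.408 < 0.679 ≤ a1+a2=1.516 → R2 fires; G=0 E=13 D=1 Q=4
Draw 8: a1=0.000, a2=0.000, a3=1.844, a4=1.992, a0=3.836; τ=−ln(0.2923)/3.836=0.321 → t=0.762; u2·a0=0.0279·3.836=0.107; a1+a2=0.000 < 0.107 ≤ a1+…+a3=1.844 → R3 fires; G=0 E=15 D=0 Q=3
Draw 9: a1=0.000, a2=0.000, a3=0.000, a4=1.494, a0=1.494; τ=−ln(0.8710)/1.494=0.092 → t=0.855; u2·a0=0.2712·1.494=0.405; a1+…+a3=0.000 < 0.405 ≤ a1+…+a4=1.494 → R4 fires; G=1 E=17 D=0 Q=2
Draw 10: a1=0.408, a2=0.554, a3=0.000, a4=0.996, a0=1.958; τ=−ln(0.0252)/1.958=1.880 → t=2.734; u2·a0=0.9272·1.958=1.815; a1+…+a3=0.962 < 1.815 ≤ a1+…+a4=1.958 → R4 fires; G=2 E=19 D=0 Q=1
Draw 11: a1=0.816, a2=0.554, a3=0.000, a4=0.498, a0=1.868; τ=−ln(0.7677)/1.868=0.142 → t=2.876 > T=2.76: stop.
Read off E at T=2.76: 19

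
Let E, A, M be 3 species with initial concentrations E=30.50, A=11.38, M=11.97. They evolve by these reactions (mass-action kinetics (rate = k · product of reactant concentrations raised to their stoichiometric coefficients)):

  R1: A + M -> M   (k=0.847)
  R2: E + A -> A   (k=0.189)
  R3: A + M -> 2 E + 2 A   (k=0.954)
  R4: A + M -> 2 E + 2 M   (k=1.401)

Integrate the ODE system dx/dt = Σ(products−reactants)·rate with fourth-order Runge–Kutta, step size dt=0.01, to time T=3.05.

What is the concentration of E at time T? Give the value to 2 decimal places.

RK4 with dt=0.01: 305 steps to T=3.05. Trajectory (selected grid times):
t=0.00: E=30.50 A=11.38 M=11.97
t=0.34: E=66.15 A=0.01 M=15.90
t=0.68: E=66.19 A=0.00 M=15.90
t=1.02: E=66.19 A=0.00 M=15.90
t=1.36: E=66.19 A=0.00 M=15.90
t=1.69: E=66.19 A=0.00 M=15.90
t=2.03: E=66.19 A=0.00 M=15.90
t=2.37: E=66.19 A=0.00 M=15.90
t=2.71: E=66.19 A=0.00 M=15.90
t=3.05: E=66.19 A=0.00 M=15.90
Read off E at T=3.05: 66.19

E at T = 66.19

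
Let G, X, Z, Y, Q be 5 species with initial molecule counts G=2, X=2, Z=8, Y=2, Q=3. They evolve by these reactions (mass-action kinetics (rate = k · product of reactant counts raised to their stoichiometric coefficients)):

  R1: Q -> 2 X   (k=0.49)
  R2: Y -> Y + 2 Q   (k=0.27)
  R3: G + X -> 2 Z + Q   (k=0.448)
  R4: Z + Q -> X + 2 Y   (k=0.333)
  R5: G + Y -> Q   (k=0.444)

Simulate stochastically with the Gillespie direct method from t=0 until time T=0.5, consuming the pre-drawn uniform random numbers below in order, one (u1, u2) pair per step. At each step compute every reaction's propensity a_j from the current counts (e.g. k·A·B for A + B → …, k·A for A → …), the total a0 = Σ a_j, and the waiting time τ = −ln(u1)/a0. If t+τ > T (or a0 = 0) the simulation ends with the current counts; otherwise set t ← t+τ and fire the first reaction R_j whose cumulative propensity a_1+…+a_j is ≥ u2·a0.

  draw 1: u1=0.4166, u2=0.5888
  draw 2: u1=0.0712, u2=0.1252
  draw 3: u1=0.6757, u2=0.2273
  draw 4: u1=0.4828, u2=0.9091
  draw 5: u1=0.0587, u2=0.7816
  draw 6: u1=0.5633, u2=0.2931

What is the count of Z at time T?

Z at T = 7

t=0.000: G=2 X=2 Z=8 Y=2 Q=3
Draw 1: a1=1.470, a2=0.540, a3=1.792, a4=7.992, a5=1.776, a0=13.570; τ=−ln(0.4166)/13.570=0.065 → t=0.065; u2·a0=0.5888·13.570=7.990; a1+…+a3=3.802 < 7.990 ≤ a1+…+a4=11.794 → R4 fires; G=2 X=3 Z=7 Y=4 Q=2
Draw 2: a1=0.980, a2=1.080, a3=2.688, a4=4.662, a5=3.552, a0=12.962; τ=−ln(0.0712)/12.962=0.204 → t=0.268; u2·a0=0.1252·12.962=1.623; a1=0.980 < 1.623 ≤ a1+a2=2.060 → R2 fires; G=2 X=3 Z=7 Y=4 Q=4
Draw 3: a1=1.960, a2=1.080, a3=2.688, a4=9.324, a5=3.552, a0=18.604; τ=−ln(0.6757)/18.604=0.021 → t=0.289; u2·a0=0.2273·18.604=4.229; a1+a2=3.040 < 4.229 ≤ a1+…+a3=5.728 → R3 fires; G=1 X=2 Z=9 Y=4 Q=5
Draw 4: a1=2.450, a2=1.080, a3=0.896, a4=14.985, a5=1.776, a0=21.187; τ=−ln(0.4828)/21.187=0.034 → t=0.324; u2·a0=0.9091·21.187=19.261; a1+…+a3=4.426 < 19.261 ≤ a1+…+a4=19.411 → R4 fires; G=1 X=3 Z=8 Y=6 Q=4
Draw 5: a1=1.960, a2=1.620, a3=1.344, a4=10.656, a5=2.664, a0=18.244; τ=−ln(0.0587)/18.244=0.155 → t=0.479; u2·a0=0.7816·18.244=14.260; a1+…+a3=4.924 < 14.260 ≤ a1+…+a4=15.580 → R4 fires; G=1 X=4 Z=7 Y=8 Q=3
Draw 6: a1=1.470, a2=2.160, a3=1.792, a4=6.993, a5=3.552, a0=15.967; τ=−ln(0.5633)/15.967=0.036 → t=0.515 > T=0.5: stop.
Read off Z at T=0.5: 7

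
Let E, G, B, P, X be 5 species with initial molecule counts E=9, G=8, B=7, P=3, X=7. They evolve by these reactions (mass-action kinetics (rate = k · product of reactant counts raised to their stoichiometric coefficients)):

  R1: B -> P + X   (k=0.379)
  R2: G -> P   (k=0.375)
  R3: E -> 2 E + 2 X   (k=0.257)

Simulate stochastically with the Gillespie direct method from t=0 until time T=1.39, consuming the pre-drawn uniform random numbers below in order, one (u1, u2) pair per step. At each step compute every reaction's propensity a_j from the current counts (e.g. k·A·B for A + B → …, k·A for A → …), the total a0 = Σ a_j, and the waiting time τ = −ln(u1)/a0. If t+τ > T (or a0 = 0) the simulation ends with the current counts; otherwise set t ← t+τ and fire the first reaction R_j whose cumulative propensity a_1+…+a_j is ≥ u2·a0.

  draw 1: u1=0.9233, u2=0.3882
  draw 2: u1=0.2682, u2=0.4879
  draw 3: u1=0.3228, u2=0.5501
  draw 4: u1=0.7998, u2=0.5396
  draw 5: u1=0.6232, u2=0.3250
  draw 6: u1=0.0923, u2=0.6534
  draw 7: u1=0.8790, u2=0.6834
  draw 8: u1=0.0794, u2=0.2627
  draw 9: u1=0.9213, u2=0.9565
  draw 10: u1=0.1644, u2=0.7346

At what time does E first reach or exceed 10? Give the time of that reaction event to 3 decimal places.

Threshold first reached at t = 0.837

t=0.000: E=9 G=8 B=7 P=3 X=7
Draw 1: a1=2.653, a2=3.000, a3=2.313, a0=7.966; τ=−ln(0.9233)/7.966=0.010 → t=0.010; u2·a0=0.3882·7.966=3.092; a1=2.653 < 3.092 ≤ a1+a2=5.653 → R2 fires; E=9 G=7 B=7 P=4 X=7
Draw 2: a1=2.653, a2=2.625, a3=2.313, a0=7.591; τ=−ln(0.2682)/7.591=0.173 → t=0.183; u2·a0=0.4879·7.591=3.704; a1=2.653 < 3.704 ≤ a1+a2=5.278 → R2 fires; E=9 G=6 B=7 P=5 X=7
Draw 3: a1=2.653, a2=2.250, a3=2.313, a0=7.216; τ=−ln(0.3228)/7.216=0.157 → t=0.340; u2·a0=0.5501·7.216=3.970; a1=2.653 < 3.970 ≤ a1+a2=4.903 → R2 fires; E=9 G=5 B=7 P=6 X=7
Draw 4: a1=2.653, a2=1.875, a3=2.313, a0=6.841; τ=−ln(0.7998)/6.841=0.033 → t=0.373; u2·a0=0.5396·6.841=3.691; a1=2.653 < 3.691 ≤ a1+a2=4.528 → R2 fires; E=9 G=4 B=7 P=7 X=7
Draw 5: a1=2.653, a2=1.500, a3=2.313, a0=6.466; τ=−ln(0.6232)/6.466=0.073 → t=0.446; u2·a0=0.3250·6.466=2.101 ≤ a1=2.653 → R1 fires; E=9 G=4 B=6 P=8 X=8
Draw 6: a1=2.274, a2=1.500, a3=2.313, a0=6.087; τ=−ln(0.0923)/6.087=0.391 → t=0.837; u2·a0=0.6534·6.087=3.977; a1+a2=3.774 < 3.977 ≤ a1+…+a3=6.087 → R3 fires; E=10 G=4 B=6 P=8 X=10
Draw 7: a1=2.274, a2=1.500, a3=2.570, a0=6.344; τ=−ln(0.8790)/6.344=0.020 → t=0.858; u2·a0=0.6834·6.344=4.335; a1+a2=3.774 < 4.335 ≤ a1+…+a3=6.344 → R3 fires; E=11 G=4 B=6 P=8 X=12
Draw 8: a1=2.274, a2=1.500, a3=2.827, a0=6.601; τ=−ln(0.0794)/6.601=0.384 → t=1.241; u2·a0=0.2627·6.601=1.734 ≤ a1=2.274 → R1 fires; E=11 G=4 B=5 P=9 X=13
Draw 9: a1=1.895, a2=1.500, a3=2.827, a0=6.222; τ=−ln(0.9213)/6.222=0.013 → t=1.255; u2·a0=0.9565·6.222=5.951; a1+a2=3.395 < 5.951 ≤ a1+…+a3=6.222 → R3 fires; E=12 G=4 B=5 P=9 X=15
Draw 10: a1=1.895, a2=1.500, a3=3.084, a0=6.479; τ=−ln(0.1644)/6.479=0.279 → t=1.533 > T=1.39: stop.
E first becomes ≥ 10 when it reaches 10 at the event at t=0.837.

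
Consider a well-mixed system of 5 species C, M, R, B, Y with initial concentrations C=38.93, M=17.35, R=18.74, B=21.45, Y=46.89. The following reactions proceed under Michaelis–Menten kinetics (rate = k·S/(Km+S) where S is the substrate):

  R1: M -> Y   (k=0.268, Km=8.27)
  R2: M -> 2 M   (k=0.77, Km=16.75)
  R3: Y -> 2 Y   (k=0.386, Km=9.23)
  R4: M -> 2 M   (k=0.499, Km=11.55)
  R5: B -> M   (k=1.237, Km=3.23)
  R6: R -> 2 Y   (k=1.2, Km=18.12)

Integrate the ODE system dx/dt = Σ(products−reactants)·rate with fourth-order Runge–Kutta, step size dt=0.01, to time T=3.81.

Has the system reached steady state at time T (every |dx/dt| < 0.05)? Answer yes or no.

Steady state at T: no

RK4 with dt=0.01: 381 steps to T=3.81. Trajectory (selected grid times):
t=0.00: C=38.93 M=17.35 R=18.74 B=21.45 Y=46.89
t=0.42: C=38.93 M=18.02 R=18.48 B=21.00 Y=47.61
t=0.85: C=38.93 M=18.70 R=18.22 B=20.54 Y=48.35
t=1.27: C=38.93 M=19.38 R=17.97 B=20.09 Y=49.07
t=1.69: C=38.93 M=20.05 R=17.72 B=19.64 Y=49.79
t=2.12: C=38.93 M=20.74 R=17.47 B=19.19 Y=50.52
t=2.54: C=38.93 M=21.42 R=17.22 B=18.74 Y=51.23
t=2.96: C=38.93 M=22.10 R=16.98 B=18.30 Y=51.94
t=3.39: C=38.93 M=22.80 R=16.73 B=17.85 Y=52.66
t=3.81: C=38.93 M=23.48 R=16.49 B=17.41 Y=53.36
Rates at T: R1=0.1982, R2=0.4494, R3=0.3291, R4=0.3345, R5=1.0434, R6=0.5717
dx/dt at T (Σ net stoichiometry × rate): C=+0.0000, M=+1.6291, R=-0.5717, B=-1.0434, Y=+1.6707
Largest |dx/dt| is |+1.6707| (Y) ≥ 0.05 → not steady.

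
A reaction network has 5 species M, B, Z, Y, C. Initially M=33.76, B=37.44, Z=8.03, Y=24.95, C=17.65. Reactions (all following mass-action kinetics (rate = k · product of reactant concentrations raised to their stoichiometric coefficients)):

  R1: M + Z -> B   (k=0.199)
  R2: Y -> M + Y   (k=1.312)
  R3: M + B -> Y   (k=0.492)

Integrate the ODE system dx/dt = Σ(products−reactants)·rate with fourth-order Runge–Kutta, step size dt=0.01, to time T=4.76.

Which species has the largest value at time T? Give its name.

Dominant species at T: M

RK4 with dt=0.01: 476 steps to T=4.76. Trajectory (selected grid times):
t=0.00: M=33.76 B=37.44 Z=8.03 Y=24.95 C=17.65
t=0.53: M=24.15 B=1.52 Z=1.50 Y=67.40 C=17.65
t=1.06: M=68.08 B=0.01 Z=0.01 Y=70.40 C=17.65
t=1.59: M=117.01 B=0.00 Z=0.00 Y=70.42 C=17.65
t=2.12: M=165.98 B=0.00 Z=0.00 Y=70.42 C=17.65
t=2.64: M=214.02 B=0.00 Z=0.00 Y=70.42 C=17.65
t=3.17: M=262.99 B=0.00 Z=0.00 Y=70.42 C=17.65
t=3.70: M=311.96 B=0.00 Z=0.00 Y=70.42 C=17.65
t=4.23: M=360.92 B=0.00 Z=0.00 Y=70.42 C=17.65
t=4.76: M=409.89 B=0.00 Z=0.00 Y=70.42 C=17.65
At T=4.76: M=409.89 B=0.00 Z=0.00 Y=70.42 C=17.65; the largest is M.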